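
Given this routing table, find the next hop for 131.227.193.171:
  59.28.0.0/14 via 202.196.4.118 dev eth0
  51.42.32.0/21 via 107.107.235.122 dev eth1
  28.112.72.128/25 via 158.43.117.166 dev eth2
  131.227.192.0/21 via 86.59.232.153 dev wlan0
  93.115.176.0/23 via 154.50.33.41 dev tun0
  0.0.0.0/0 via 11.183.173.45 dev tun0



Longest prefix match for 131.227.193.171:
  /14 59.28.0.0: no
  /21 51.42.32.0: no
  /25 28.112.72.128: no
  /21 131.227.192.0: MATCH
  /23 93.115.176.0: no
  /0 0.0.0.0: MATCH
Selected: next-hop 86.59.232.153 via wlan0 (matched /21)


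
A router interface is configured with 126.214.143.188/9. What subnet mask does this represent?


/9 means 9 network bits, 23 host bits
Binary: 11111111100000000000000000000000
Mask: 255.128.0.0


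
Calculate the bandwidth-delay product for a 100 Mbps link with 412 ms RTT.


BDP = bandwidth * RTT
= 100 Mbps * 412 ms
= 100 * 1e6 * 412 / 1000 bits
= 41200000 bits
= 5150000 bytes
= 5029.2969 KB
BDP = 41200000 bits (5150000 bytes)


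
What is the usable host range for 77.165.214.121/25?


Network: 77.165.214.0
Broadcast: 77.165.214.127
First usable = network + 1
Last usable = broadcast - 1
Range: 77.165.214.1 to 77.165.214.126


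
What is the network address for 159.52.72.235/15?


IP:   10011111.00110100.01001000.11101011
Mask: 11111111.11111110.00000000.00000000
AND operation:
Net:  10011111.00110100.00000000.00000000
Network: 159.52.0.0/15


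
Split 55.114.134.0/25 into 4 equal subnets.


New prefix = 25 + 2 = 27
Each subnet has 32 addresses
  55.114.134.0/27
  55.114.134.32/27
  55.114.134.64/27
  55.114.134.96/27
Subnets: 55.114.134.0/27, 55.114.134.32/27, 55.114.134.64/27, 55.114.134.96/27


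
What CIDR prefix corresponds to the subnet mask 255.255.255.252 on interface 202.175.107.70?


Binary: 11111111.11111111.11111111.11111100
Count leading 1s
Prefix: /30


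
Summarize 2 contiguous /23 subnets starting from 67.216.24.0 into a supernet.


Original prefix: /23
Number of subnets: 2 = 2^1
New prefix = 23 - 1 = 22
Supernet: 67.216.24.0/22


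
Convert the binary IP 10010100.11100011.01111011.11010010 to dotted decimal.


10010100 = 148
11100011 = 227
01111011 = 123
11010010 = 210
IP: 148.227.123.210


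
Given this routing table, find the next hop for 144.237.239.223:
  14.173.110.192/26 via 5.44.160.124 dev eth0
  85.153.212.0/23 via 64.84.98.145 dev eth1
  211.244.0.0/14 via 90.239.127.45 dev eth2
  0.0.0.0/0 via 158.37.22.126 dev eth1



Longest prefix match for 144.237.239.223:
  /26 14.173.110.192: no
  /23 85.153.212.0: no
  /14 211.244.0.0: no
  /0 0.0.0.0: MATCH
Selected: next-hop 158.37.22.126 via eth1 (matched /0)


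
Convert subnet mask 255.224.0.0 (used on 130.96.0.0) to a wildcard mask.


Subnet mask: 255.224.0.0
Wildcard = 255.255.255.255 - subnet mask
255 - 255 = 0
255 - 224 = 31
255 - 0 = 255
255 - 0 = 255
Wildcard: 0.31.255.255


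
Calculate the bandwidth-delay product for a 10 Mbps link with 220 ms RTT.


BDP = bandwidth * RTT
= 10 Mbps * 220 ms
= 10 * 1e6 * 220 / 1000 bits
= 2200000 bits
= 275000 bytes
= 268.5547 KB
BDP = 2200000 bits (275000 bytes)


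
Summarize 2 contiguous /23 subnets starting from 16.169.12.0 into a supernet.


Original prefix: /23
Number of subnets: 2 = 2^1
New prefix = 23 - 1 = 22
Supernet: 16.169.12.0/22


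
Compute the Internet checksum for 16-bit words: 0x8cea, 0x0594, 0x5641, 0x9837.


Sum all words (with carry folding):
+ 0x8cea = 0x8cea
+ 0x0594 = 0x927e
+ 0x5641 = 0xe8bf
+ 0x9837 = 0x80f7
One's complement: ~0x80f7
Checksum = 0x7f08


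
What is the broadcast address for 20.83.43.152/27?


Network: 20.83.43.128/27
Host bits = 5
Set all host bits to 1:
Broadcast: 20.83.43.159


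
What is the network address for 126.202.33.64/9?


IP:   01111110.11001010.00100001.01000000
Mask: 11111111.10000000.00000000.00000000
AND operation:
Net:  01111110.10000000.00000000.00000000
Network: 126.128.0.0/9


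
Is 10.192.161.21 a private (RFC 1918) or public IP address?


RFC 1918 private ranges:
  10.0.0.0/8 (10.0.0.0 - 10.255.255.255)
  172.16.0.0/12 (172.16.0.0 - 172.31.255.255)
  192.168.0.0/16 (192.168.0.0 - 192.168.255.255)
Private (in 10.0.0.0/8)


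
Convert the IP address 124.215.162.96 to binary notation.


124 = 01111100
215 = 11010111
162 = 10100010
96 = 01100000
Binary: 01111100.11010111.10100010.01100000


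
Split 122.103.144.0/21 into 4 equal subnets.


New prefix = 21 + 2 = 23
Each subnet has 512 addresses
  122.103.144.0/23
  122.103.146.0/23
  122.103.148.0/23
  122.103.150.0/23
Subnets: 122.103.144.0/23, 122.103.146.0/23, 122.103.148.0/23, 122.103.150.0/23


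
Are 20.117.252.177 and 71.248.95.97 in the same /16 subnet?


Mask: 255.255.0.0
20.117.252.177 AND mask = 20.117.0.0
71.248.95.97 AND mask = 71.248.0.0
No, different subnets (20.117.0.0 vs 71.248.0.0)


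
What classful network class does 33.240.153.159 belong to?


First octet: 33
Binary: 00100001
0xxxxxxx -> Class A (1-126)
Class A, default mask 255.0.0.0 (/8)


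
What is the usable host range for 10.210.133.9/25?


Network: 10.210.133.0
Broadcast: 10.210.133.127
First usable = network + 1
Last usable = broadcast - 1
Range: 10.210.133.1 to 10.210.133.126


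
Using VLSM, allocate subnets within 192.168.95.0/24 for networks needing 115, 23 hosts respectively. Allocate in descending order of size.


115 hosts -> /25 (126 usable): 192.168.95.0/25
23 hosts -> /27 (30 usable): 192.168.95.128/27
Allocation: 192.168.95.0/25 (115 hosts, 126 usable); 192.168.95.128/27 (23 hosts, 30 usable)


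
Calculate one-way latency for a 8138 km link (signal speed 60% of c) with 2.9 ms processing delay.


Speed = 0.6 * 3e5 km/s = 180000 km/s
Propagation delay = 8138 / 180000 = 0.0452 s = 45.2111 ms
Processing delay = 2.9 ms
Total one-way latency = 48.1111 ms


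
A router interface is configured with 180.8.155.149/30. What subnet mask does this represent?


/30 means 30 network bits, 2 host bits
Binary: 11111111111111111111111111111100
Mask: 255.255.255.252


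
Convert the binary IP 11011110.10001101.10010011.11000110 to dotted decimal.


11011110 = 222
10001101 = 141
10010011 = 147
11000110 = 198
IP: 222.141.147.198


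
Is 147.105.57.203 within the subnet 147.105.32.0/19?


Subnet network: 147.105.32.0
Test IP AND mask: 147.105.32.0
Yes, 147.105.57.203 is in 147.105.32.0/19


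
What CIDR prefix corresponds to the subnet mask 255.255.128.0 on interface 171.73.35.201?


Binary: 11111111.11111111.10000000.00000000
Count leading 1s
Prefix: /17


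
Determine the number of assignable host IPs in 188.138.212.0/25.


Host bits = 32 - 25 = 7
Total addresses = 2^7 = 128
Usable = total - 2 (network and broadcast)
Usable hosts: 126


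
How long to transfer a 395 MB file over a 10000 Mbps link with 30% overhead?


Effective throughput = 10000 * (1 - 30/100) = 7000 Mbps
File size in Mb = 395 * 8 = 3160 Mb
Time = 3160 / 7000
Time = 0.4514 seconds


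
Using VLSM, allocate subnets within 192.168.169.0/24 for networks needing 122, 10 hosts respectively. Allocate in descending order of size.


122 hosts -> /25 (126 usable): 192.168.169.0/25
10 hosts -> /28 (14 usable): 192.168.169.128/28
Allocation: 192.168.169.0/25 (122 hosts, 126 usable); 192.168.169.128/28 (10 hosts, 14 usable)


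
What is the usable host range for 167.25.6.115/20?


Network: 167.25.0.0
Broadcast: 167.25.15.255
First usable = network + 1
Last usable = broadcast - 1
Range: 167.25.0.1 to 167.25.15.254


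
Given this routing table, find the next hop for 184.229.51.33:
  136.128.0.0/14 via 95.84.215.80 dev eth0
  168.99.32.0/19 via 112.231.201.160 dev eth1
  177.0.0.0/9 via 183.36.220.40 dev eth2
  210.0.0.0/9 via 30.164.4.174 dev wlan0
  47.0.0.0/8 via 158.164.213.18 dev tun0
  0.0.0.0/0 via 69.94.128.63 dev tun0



Longest prefix match for 184.229.51.33:
  /14 136.128.0.0: no
  /19 168.99.32.0: no
  /9 177.0.0.0: no
  /9 210.0.0.0: no
  /8 47.0.0.0: no
  /0 0.0.0.0: MATCH
Selected: next-hop 69.94.128.63 via tun0 (matched /0)


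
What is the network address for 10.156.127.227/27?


IP:   00001010.10011100.01111111.11100011
Mask: 11111111.11111111.11111111.11100000
AND operation:
Net:  00001010.10011100.01111111.11100000
Network: 10.156.127.224/27


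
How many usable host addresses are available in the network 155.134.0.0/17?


Host bits = 32 - 17 = 15
Total addresses = 2^15 = 32768
Usable = total - 2 (network and broadcast)
Usable hosts: 32766


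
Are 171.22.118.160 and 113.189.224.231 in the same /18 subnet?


Mask: 255.255.192.0
171.22.118.160 AND mask = 171.22.64.0
113.189.224.231 AND mask = 113.189.192.0
No, different subnets (171.22.64.0 vs 113.189.192.0)


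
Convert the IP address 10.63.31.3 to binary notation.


10 = 00001010
63 = 00111111
31 = 00011111
3 = 00000011
Binary: 00001010.00111111.00011111.00000011


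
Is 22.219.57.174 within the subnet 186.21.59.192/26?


Subnet network: 186.21.59.192
Test IP AND mask: 22.219.57.128
No, 22.219.57.174 is not in 186.21.59.192/26


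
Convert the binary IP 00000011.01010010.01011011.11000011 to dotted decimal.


00000011 = 3
01010010 = 82
01011011 = 91
11000011 = 195
IP: 3.82.91.195


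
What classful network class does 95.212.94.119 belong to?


First octet: 95
Binary: 01011111
0xxxxxxx -> Class A (1-126)
Class A, default mask 255.0.0.0 (/8)


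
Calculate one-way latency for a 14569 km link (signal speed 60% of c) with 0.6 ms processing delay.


Speed = 0.6 * 3e5 km/s = 180000 km/s
Propagation delay = 14569 / 180000 = 0.0809 s = 80.9389 ms
Processing delay = 0.6 ms
Total one-way latency = 81.5389 ms


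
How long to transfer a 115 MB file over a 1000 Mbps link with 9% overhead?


Effective throughput = 1000 * (1 - 9/100) = 910 Mbps
File size in Mb = 115 * 8 = 920 Mb
Time = 920 / 910
Time = 1.011 seconds


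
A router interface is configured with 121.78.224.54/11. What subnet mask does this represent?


/11 means 11 network bits, 21 host bits
Binary: 11111111111000000000000000000000
Mask: 255.224.0.0


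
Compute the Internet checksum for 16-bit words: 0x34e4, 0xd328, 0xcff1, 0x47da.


Sum all words (with carry folding):
+ 0x34e4 = 0x34e4
+ 0xd328 = 0x080d
+ 0xcff1 = 0xd7fe
+ 0x47da = 0x1fd9
One's complement: ~0x1fd9
Checksum = 0xe026


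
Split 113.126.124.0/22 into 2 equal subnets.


New prefix = 22 + 1 = 23
Each subnet has 512 addresses
  113.126.124.0/23
  113.126.126.0/23
Subnets: 113.126.124.0/23, 113.126.126.0/23


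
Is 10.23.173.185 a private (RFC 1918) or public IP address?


RFC 1918 private ranges:
  10.0.0.0/8 (10.0.0.0 - 10.255.255.255)
  172.16.0.0/12 (172.16.0.0 - 172.31.255.255)
  192.168.0.0/16 (192.168.0.0 - 192.168.255.255)
Private (in 10.0.0.0/8)


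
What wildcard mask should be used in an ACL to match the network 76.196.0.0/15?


Subnet mask: 255.254.0.0
Wildcard = 255.255.255.255 - subnet mask
255 - 255 = 0
255 - 254 = 1
255 - 0 = 255
255 - 0 = 255
Wildcard: 0.1.255.255


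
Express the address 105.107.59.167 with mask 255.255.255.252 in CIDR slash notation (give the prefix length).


Binary: 11111111.11111111.11111111.11111100
Count leading 1s
Prefix: /30


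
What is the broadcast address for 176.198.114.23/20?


Network: 176.198.112.0/20
Host bits = 12
Set all host bits to 1:
Broadcast: 176.198.127.255


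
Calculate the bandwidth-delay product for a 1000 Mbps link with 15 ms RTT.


BDP = bandwidth * RTT
= 1000 Mbps * 15 ms
= 1000 * 1e6 * 15 / 1000 bits
= 15000000 bits
= 1875000 bytes
= 1831.0547 KB
BDP = 15000000 bits (1875000 bytes)


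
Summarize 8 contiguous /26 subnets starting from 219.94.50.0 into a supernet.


Original prefix: /26
Number of subnets: 8 = 2^3
New prefix = 26 - 3 = 23
Supernet: 219.94.50.0/23


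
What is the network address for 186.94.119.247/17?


IP:   10111010.01011110.01110111.11110111
Mask: 11111111.11111111.10000000.00000000
AND operation:
Net:  10111010.01011110.00000000.00000000
Network: 186.94.0.0/17


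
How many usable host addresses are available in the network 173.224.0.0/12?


Host bits = 32 - 12 = 20
Total addresses = 2^20 = 1048576
Usable = total - 2 (network and broadcast)
Usable hosts: 1048574


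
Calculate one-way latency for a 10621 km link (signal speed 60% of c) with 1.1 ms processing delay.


Speed = 0.6 * 3e5 km/s = 180000 km/s
Propagation delay = 10621 / 180000 = 0.059 s = 59.0056 ms
Processing delay = 1.1 ms
Total one-way latency = 60.1056 ms


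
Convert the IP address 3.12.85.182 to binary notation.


3 = 00000011
12 = 00001100
85 = 01010101
182 = 10110110
Binary: 00000011.00001100.01010101.10110110


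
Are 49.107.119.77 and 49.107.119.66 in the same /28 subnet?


Mask: 255.255.255.240
49.107.119.77 AND mask = 49.107.119.64
49.107.119.66 AND mask = 49.107.119.64
Yes, same subnet (49.107.119.64)


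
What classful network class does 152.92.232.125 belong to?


First octet: 152
Binary: 10011000
10xxxxxx -> Class B (128-191)
Class B, default mask 255.255.0.0 (/16)


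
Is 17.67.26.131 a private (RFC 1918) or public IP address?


RFC 1918 private ranges:
  10.0.0.0/8 (10.0.0.0 - 10.255.255.255)
  172.16.0.0/12 (172.16.0.0 - 172.31.255.255)
  192.168.0.0/16 (192.168.0.0 - 192.168.255.255)
Public (not in any RFC 1918 range)


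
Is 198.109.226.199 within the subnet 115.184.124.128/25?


Subnet network: 115.184.124.128
Test IP AND mask: 198.109.226.128
No, 198.109.226.199 is not in 115.184.124.128/25


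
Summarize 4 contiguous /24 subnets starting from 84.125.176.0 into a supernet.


Original prefix: /24
Number of subnets: 4 = 2^2
New prefix = 24 - 2 = 22
Supernet: 84.125.176.0/22


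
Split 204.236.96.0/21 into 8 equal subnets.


New prefix = 21 + 3 = 24
Each subnet has 256 addresses
  204.236.96.0/24
  204.236.97.0/24
  204.236.98.0/24
  204.236.99.0/24
  204.236.100.0/24
  204.236.101.0/24
  204.236.102.0/24
  204.236.103.0/24
Subnets: 204.236.96.0/24, 204.236.97.0/24, 204.236.98.0/24, 204.236.99.0/24, 204.236.100.0/24, 204.236.101.0/24, 204.236.102.0/24, 204.236.103.0/24


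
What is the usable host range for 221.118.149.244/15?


Network: 221.118.0.0
Broadcast: 221.119.255.255
First usable = network + 1
Last usable = broadcast - 1
Range: 221.118.0.1 to 221.119.255.254


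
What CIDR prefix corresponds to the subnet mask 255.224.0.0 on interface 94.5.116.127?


Binary: 11111111.11100000.00000000.00000000
Count leading 1s
Prefix: /11


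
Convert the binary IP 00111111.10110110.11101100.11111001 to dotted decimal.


00111111 = 63
10110110 = 182
11101100 = 236
11111001 = 249
IP: 63.182.236.249


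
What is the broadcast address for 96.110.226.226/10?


Network: 96.64.0.0/10
Host bits = 22
Set all host bits to 1:
Broadcast: 96.127.255.255


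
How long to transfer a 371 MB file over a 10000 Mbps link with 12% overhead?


Effective throughput = 10000 * (1 - 12/100) = 8800 Mbps
File size in Mb = 371 * 8 = 2968 Mb
Time = 2968 / 8800
Time = 0.3373 seconds


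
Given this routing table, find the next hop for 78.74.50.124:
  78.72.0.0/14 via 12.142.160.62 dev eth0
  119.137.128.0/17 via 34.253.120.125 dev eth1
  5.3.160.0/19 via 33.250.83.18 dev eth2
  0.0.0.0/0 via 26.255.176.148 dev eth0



Longest prefix match for 78.74.50.124:
  /14 78.72.0.0: MATCH
  /17 119.137.128.0: no
  /19 5.3.160.0: no
  /0 0.0.0.0: MATCH
Selected: next-hop 12.142.160.62 via eth0 (matched /14)


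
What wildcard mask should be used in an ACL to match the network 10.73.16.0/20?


Subnet mask: 255.255.240.0
Wildcard = 255.255.255.255 - subnet mask
255 - 255 = 0
255 - 255 = 0
255 - 240 = 15
255 - 0 = 255
Wildcard: 0.0.15.255


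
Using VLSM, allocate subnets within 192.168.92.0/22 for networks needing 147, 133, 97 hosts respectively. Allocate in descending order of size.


147 hosts -> /24 (254 usable): 192.168.92.0/24
133 hosts -> /24 (254 usable): 192.168.93.0/24
97 hosts -> /25 (126 usable): 192.168.94.0/25
Allocation: 192.168.92.0/24 (147 hosts, 254 usable); 192.168.93.0/24 (133 hosts, 254 usable); 192.168.94.0/25 (97 hosts, 126 usable)


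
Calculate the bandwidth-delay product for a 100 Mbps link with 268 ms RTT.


BDP = bandwidth * RTT
= 100 Mbps * 268 ms
= 100 * 1e6 * 268 / 1000 bits
= 26800000 bits
= 3350000 bytes
= 3271.4844 KB
BDP = 26800000 bits (3350000 bytes)


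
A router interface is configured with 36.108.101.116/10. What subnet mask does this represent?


/10 means 10 network bits, 22 host bits
Binary: 11111111110000000000000000000000
Mask: 255.192.0.0


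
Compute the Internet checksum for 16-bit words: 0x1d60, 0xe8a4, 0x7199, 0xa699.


Sum all words (with carry folding):
+ 0x1d60 = 0x1d60
+ 0xe8a4 = 0x0605
+ 0x7199 = 0x779e
+ 0xa699 = 0x1e38
One's complement: ~0x1e38
Checksum = 0xe1c7


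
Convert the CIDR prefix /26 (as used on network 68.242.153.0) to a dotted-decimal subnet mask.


/26 means 26 network bits, 6 host bits
Binary: 11111111111111111111111111000000
Mask: 255.255.255.192


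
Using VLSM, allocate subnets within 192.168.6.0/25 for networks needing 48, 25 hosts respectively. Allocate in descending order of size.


48 hosts -> /26 (62 usable): 192.168.6.0/26
25 hosts -> /27 (30 usable): 192.168.6.64/27
Allocation: 192.168.6.0/26 (48 hosts, 62 usable); 192.168.6.64/27 (25 hosts, 30 usable)


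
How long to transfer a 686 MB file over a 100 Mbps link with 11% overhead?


Effective throughput = 100 * (1 - 11/100) = 89 Mbps
File size in Mb = 686 * 8 = 5488 Mb
Time = 5488 / 89
Time = 61.6629 seconds


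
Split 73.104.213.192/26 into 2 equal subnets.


New prefix = 26 + 1 = 27
Each subnet has 32 addresses
  73.104.213.192/27
  73.104.213.224/27
Subnets: 73.104.213.192/27, 73.104.213.224/27


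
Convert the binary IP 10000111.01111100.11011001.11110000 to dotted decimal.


10000111 = 135
01111100 = 124
11011001 = 217
11110000 = 240
IP: 135.124.217.240


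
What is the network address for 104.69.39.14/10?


IP:   01101000.01000101.00100111.00001110
Mask: 11111111.11000000.00000000.00000000
AND operation:
Net:  01101000.01000000.00000000.00000000
Network: 104.64.0.0/10


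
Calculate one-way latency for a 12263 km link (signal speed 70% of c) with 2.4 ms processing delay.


Speed = 0.7 * 3e5 km/s = 210000 km/s
Propagation delay = 12263 / 210000 = 0.0584 s = 58.3952 ms
Processing delay = 2.4 ms
Total one-way latency = 60.7952 ms


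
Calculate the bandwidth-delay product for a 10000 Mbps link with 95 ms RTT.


BDP = bandwidth * RTT
= 10000 Mbps * 95 ms
= 10000 * 1e6 * 95 / 1000 bits
= 950000000 bits
= 118750000 bytes
= 115966.7969 KB
BDP = 950000000 bits (118750000 bytes)


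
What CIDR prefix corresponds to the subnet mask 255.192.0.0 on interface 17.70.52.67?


Binary: 11111111.11000000.00000000.00000000
Count leading 1s
Prefix: /10


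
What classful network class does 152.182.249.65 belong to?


First octet: 152
Binary: 10011000
10xxxxxx -> Class B (128-191)
Class B, default mask 255.255.0.0 (/16)


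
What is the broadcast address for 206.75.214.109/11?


Network: 206.64.0.0/11
Host bits = 21
Set all host bits to 1:
Broadcast: 206.95.255.255


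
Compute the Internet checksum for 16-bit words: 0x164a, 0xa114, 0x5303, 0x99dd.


Sum all words (with carry folding):
+ 0x164a = 0x164a
+ 0xa114 = 0xb75e
+ 0x5303 = 0x0a62
+ 0x99dd = 0xa43f
One's complement: ~0xa43f
Checksum = 0x5bc0


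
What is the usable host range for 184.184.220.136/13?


Network: 184.184.0.0
Broadcast: 184.191.255.255
First usable = network + 1
Last usable = broadcast - 1
Range: 184.184.0.1 to 184.191.255.254


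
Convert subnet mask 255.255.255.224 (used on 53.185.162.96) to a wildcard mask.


Subnet mask: 255.255.255.224
Wildcard = 255.255.255.255 - subnet mask
255 - 255 = 0
255 - 255 = 0
255 - 255 = 0
255 - 224 = 31
Wildcard: 0.0.0.31


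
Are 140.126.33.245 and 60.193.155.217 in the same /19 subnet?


Mask: 255.255.224.0
140.126.33.245 AND mask = 140.126.32.0
60.193.155.217 AND mask = 60.193.128.0
No, different subnets (140.126.32.0 vs 60.193.128.0)


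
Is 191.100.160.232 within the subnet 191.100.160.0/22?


Subnet network: 191.100.160.0
Test IP AND mask: 191.100.160.0
Yes, 191.100.160.232 is in 191.100.160.0/22


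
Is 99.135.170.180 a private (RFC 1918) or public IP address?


RFC 1918 private ranges:
  10.0.0.0/8 (10.0.0.0 - 10.255.255.255)
  172.16.0.0/12 (172.16.0.0 - 172.31.255.255)
  192.168.0.0/16 (192.168.0.0 - 192.168.255.255)
Public (not in any RFC 1918 range)


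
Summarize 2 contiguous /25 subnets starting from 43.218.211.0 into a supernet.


Original prefix: /25
Number of subnets: 2 = 2^1
New prefix = 25 - 1 = 24
Supernet: 43.218.211.0/24


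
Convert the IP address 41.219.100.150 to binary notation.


41 = 00101001
219 = 11011011
100 = 01100100
150 = 10010110
Binary: 00101001.11011011.01100100.10010110


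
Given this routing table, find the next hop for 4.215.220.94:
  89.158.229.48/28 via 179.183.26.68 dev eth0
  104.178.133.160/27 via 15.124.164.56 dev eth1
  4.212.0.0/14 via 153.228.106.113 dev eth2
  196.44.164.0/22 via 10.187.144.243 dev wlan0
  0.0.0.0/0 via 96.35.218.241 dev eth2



Longest prefix match for 4.215.220.94:
  /28 89.158.229.48: no
  /27 104.178.133.160: no
  /14 4.212.0.0: MATCH
  /22 196.44.164.0: no
  /0 0.0.0.0: MATCH
Selected: next-hop 153.228.106.113 via eth2 (matched /14)


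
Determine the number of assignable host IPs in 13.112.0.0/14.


Host bits = 32 - 14 = 18
Total addresses = 2^18 = 262144
Usable = total - 2 (network and broadcast)
Usable hosts: 262142


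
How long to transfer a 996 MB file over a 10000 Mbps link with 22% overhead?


Effective throughput = 10000 * (1 - 22/100) = 7800 Mbps
File size in Mb = 996 * 8 = 7968 Mb
Time = 7968 / 7800
Time = 1.0215 seconds


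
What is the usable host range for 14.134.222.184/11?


Network: 14.128.0.0
Broadcast: 14.159.255.255
First usable = network + 1
Last usable = broadcast - 1
Range: 14.128.0.1 to 14.159.255.254


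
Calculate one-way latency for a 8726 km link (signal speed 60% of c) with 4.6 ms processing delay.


Speed = 0.6 * 3e5 km/s = 180000 km/s
Propagation delay = 8726 / 180000 = 0.0485 s = 48.4778 ms
Processing delay = 4.6 ms
Total one-way latency = 53.0778 ms


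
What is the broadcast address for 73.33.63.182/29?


Network: 73.33.63.176/29
Host bits = 3
Set all host bits to 1:
Broadcast: 73.33.63.183


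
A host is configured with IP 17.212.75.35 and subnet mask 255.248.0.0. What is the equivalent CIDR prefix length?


Binary: 11111111.11111000.00000000.00000000
Count leading 1s
Prefix: /13


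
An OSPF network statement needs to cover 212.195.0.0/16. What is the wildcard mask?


Subnet mask: 255.255.0.0
Wildcard = 255.255.255.255 - subnet mask
255 - 255 = 0
255 - 255 = 0
255 - 0 = 255
255 - 0 = 255
Wildcard: 0.0.255.255


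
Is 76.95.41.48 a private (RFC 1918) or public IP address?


RFC 1918 private ranges:
  10.0.0.0/8 (10.0.0.0 - 10.255.255.255)
  172.16.0.0/12 (172.16.0.0 - 172.31.255.255)
  192.168.0.0/16 (192.168.0.0 - 192.168.255.255)
Public (not in any RFC 1918 range)


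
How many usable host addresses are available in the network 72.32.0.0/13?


Host bits = 32 - 13 = 19
Total addresses = 2^19 = 524288
Usable = total - 2 (network and broadcast)
Usable hosts: 524286


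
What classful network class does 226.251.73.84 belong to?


First octet: 226
Binary: 11100010
1110xxxx -> Class D (224-239)
Class D (multicast), default mask N/A


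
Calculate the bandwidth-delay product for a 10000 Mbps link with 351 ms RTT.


BDP = bandwidth * RTT
= 10000 Mbps * 351 ms
= 10000 * 1e6 * 351 / 1000 bits
= 3510000000 bits
= 438750000 bytes
= 428466.7969 KB
BDP = 3510000000 bits (438750000 bytes)


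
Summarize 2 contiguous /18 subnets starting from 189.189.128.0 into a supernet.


Original prefix: /18
Number of subnets: 2 = 2^1
New prefix = 18 - 1 = 17
Supernet: 189.189.128.0/17


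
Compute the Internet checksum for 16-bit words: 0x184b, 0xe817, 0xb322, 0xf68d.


Sum all words (with carry folding):
+ 0x184b = 0x184b
+ 0xe817 = 0x0063
+ 0xb322 = 0xb385
+ 0xf68d = 0xaa13
One's complement: ~0xaa13
Checksum = 0x55ec


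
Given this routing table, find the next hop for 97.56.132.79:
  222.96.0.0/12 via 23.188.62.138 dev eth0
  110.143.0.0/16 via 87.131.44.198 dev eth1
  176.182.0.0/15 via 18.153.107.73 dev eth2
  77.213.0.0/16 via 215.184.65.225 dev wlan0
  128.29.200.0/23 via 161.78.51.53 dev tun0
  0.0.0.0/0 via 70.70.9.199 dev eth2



Longest prefix match for 97.56.132.79:
  /12 222.96.0.0: no
  /16 110.143.0.0: no
  /15 176.182.0.0: no
  /16 77.213.0.0: no
  /23 128.29.200.0: no
  /0 0.0.0.0: MATCH
Selected: next-hop 70.70.9.199 via eth2 (matched /0)


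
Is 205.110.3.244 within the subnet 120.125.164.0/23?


Subnet network: 120.125.164.0
Test IP AND mask: 205.110.2.0
No, 205.110.3.244 is not in 120.125.164.0/23


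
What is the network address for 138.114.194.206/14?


IP:   10001010.01110010.11000010.11001110
Mask: 11111111.11111100.00000000.00000000
AND operation:
Net:  10001010.01110000.00000000.00000000
Network: 138.112.0.0/14


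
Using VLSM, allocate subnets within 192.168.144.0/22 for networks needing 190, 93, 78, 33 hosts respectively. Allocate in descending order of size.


190 hosts -> /24 (254 usable): 192.168.144.0/24
93 hosts -> /25 (126 usable): 192.168.145.0/25
78 hosts -> /25 (126 usable): 192.168.145.128/25
33 hosts -> /26 (62 usable): 192.168.146.0/26
Allocation: 192.168.144.0/24 (190 hosts, 254 usable); 192.168.145.0/25 (93 hosts, 126 usable); 192.168.145.128/25 (78 hosts, 126 usable); 192.168.146.0/26 (33 hosts, 62 usable)


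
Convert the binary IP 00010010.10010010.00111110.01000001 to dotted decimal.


00010010 = 18
10010010 = 146
00111110 = 62
01000001 = 65
IP: 18.146.62.65


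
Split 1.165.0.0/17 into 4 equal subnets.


New prefix = 17 + 2 = 19
Each subnet has 8192 addresses
  1.165.0.0/19
  1.165.32.0/19
  1.165.64.0/19
  1.165.96.0/19
Subnets: 1.165.0.0/19, 1.165.32.0/19, 1.165.64.0/19, 1.165.96.0/19


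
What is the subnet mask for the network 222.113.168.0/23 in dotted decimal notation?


/23 means 23 network bits, 9 host bits
Binary: 11111111111111111111111000000000
Mask: 255.255.254.0


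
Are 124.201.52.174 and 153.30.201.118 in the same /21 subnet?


Mask: 255.255.248.0
124.201.52.174 AND mask = 124.201.48.0
153.30.201.118 AND mask = 153.30.200.0
No, different subnets (124.201.48.0 vs 153.30.200.0)


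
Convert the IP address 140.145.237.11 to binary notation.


140 = 10001100
145 = 10010001
237 = 11101101
11 = 00001011
Binary: 10001100.10010001.11101101.00001011


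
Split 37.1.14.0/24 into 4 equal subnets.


New prefix = 24 + 2 = 26
Each subnet has 64 addresses
  37.1.14.0/26
  37.1.14.64/26
  37.1.14.128/26
  37.1.14.192/26
Subnets: 37.1.14.0/26, 37.1.14.64/26, 37.1.14.128/26, 37.1.14.192/26


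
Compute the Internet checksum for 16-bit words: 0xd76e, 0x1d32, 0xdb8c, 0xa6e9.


Sum all words (with carry folding):
+ 0xd76e = 0xd76e
+ 0x1d32 = 0xf4a0
+ 0xdb8c = 0xd02d
+ 0xa6e9 = 0x7717
One's complement: ~0x7717
Checksum = 0x88e8


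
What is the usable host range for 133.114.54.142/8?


Network: 133.0.0.0
Broadcast: 133.255.255.255
First usable = network + 1
Last usable = broadcast - 1
Range: 133.0.0.1 to 133.255.255.254


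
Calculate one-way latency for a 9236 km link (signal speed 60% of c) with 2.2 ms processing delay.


Speed = 0.6 * 3e5 km/s = 180000 km/s
Propagation delay = 9236 / 180000 = 0.0513 s = 51.3111 ms
Processing delay = 2.2 ms
Total one-way latency = 53.5111 ms


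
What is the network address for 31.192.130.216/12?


IP:   00011111.11000000.10000010.11011000
Mask: 11111111.11110000.00000000.00000000
AND operation:
Net:  00011111.11000000.00000000.00000000
Network: 31.192.0.0/12


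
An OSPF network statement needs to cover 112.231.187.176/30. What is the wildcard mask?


Subnet mask: 255.255.255.252
Wildcard = 255.255.255.255 - subnet mask
255 - 255 = 0
255 - 255 = 0
255 - 255 = 0
255 - 252 = 3
Wildcard: 0.0.0.3


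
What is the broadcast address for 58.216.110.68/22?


Network: 58.216.108.0/22
Host bits = 10
Set all host bits to 1:
Broadcast: 58.216.111.255


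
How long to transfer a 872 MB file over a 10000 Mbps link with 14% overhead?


Effective throughput = 10000 * (1 - 14/100) = 8600 Mbps
File size in Mb = 872 * 8 = 6976 Mb
Time = 6976 / 8600
Time = 0.8112 seconds


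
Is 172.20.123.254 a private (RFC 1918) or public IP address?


RFC 1918 private ranges:
  10.0.0.0/8 (10.0.0.0 - 10.255.255.255)
  172.16.0.0/12 (172.16.0.0 - 172.31.255.255)
  192.168.0.0/16 (192.168.0.0 - 192.168.255.255)
Private (in 172.16.0.0/12)


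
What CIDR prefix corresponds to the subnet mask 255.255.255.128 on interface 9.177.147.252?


Binary: 11111111.11111111.11111111.10000000
Count leading 1s
Prefix: /25


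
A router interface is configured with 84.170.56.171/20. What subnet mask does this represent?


/20 means 20 network bits, 12 host bits
Binary: 11111111111111111111000000000000
Mask: 255.255.240.0


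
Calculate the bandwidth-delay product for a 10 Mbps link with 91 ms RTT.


BDP = bandwidth * RTT
= 10 Mbps * 91 ms
= 10 * 1e6 * 91 / 1000 bits
= 910000 bits
= 113750 bytes
= 111.084 KB
BDP = 910000 bits (113750 bytes)


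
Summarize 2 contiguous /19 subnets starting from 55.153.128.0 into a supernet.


Original prefix: /19
Number of subnets: 2 = 2^1
New prefix = 19 - 1 = 18
Supernet: 55.153.128.0/18


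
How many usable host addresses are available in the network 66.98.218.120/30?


Host bits = 32 - 30 = 2
Total addresses = 2^2 = 4
Usable = total - 2 (network and broadcast)
Usable hosts: 2


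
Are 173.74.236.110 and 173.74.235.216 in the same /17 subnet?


Mask: 255.255.128.0
173.74.236.110 AND mask = 173.74.128.0
173.74.235.216 AND mask = 173.74.128.0
Yes, same subnet (173.74.128.0)


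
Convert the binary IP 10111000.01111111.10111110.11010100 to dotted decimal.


10111000 = 184
01111111 = 127
10111110 = 190
11010100 = 212
IP: 184.127.190.212


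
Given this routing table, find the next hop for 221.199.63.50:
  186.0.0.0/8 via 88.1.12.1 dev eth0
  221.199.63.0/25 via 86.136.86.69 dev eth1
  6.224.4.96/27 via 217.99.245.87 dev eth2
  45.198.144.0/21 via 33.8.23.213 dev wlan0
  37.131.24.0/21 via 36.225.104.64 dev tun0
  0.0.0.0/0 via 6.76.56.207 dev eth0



Longest prefix match for 221.199.63.50:
  /8 186.0.0.0: no
  /25 221.199.63.0: MATCH
  /27 6.224.4.96: no
  /21 45.198.144.0: no
  /21 37.131.24.0: no
  /0 0.0.0.0: MATCH
Selected: next-hop 86.136.86.69 via eth1 (matched /25)


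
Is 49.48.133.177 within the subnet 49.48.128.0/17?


Subnet network: 49.48.128.0
Test IP AND mask: 49.48.128.0
Yes, 49.48.133.177 is in 49.48.128.0/17


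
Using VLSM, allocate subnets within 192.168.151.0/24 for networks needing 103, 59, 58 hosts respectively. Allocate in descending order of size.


103 hosts -> /25 (126 usable): 192.168.151.0/25
59 hosts -> /26 (62 usable): 192.168.151.128/26
58 hosts -> /26 (62 usable): 192.168.151.192/26
Allocation: 192.168.151.0/25 (103 hosts, 126 usable); 192.168.151.128/26 (59 hosts, 62 usable); 192.168.151.192/26 (58 hosts, 62 usable)


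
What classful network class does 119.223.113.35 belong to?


First octet: 119
Binary: 01110111
0xxxxxxx -> Class A (1-126)
Class A, default mask 255.0.0.0 (/8)


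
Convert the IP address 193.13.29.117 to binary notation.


193 = 11000001
13 = 00001101
29 = 00011101
117 = 01110101
Binary: 11000001.00001101.00011101.01110101


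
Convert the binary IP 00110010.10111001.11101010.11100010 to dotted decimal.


00110010 = 50
10111001 = 185
11101010 = 234
11100010 = 226
IP: 50.185.234.226


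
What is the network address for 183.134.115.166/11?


IP:   10110111.10000110.01110011.10100110
Mask: 11111111.11100000.00000000.00000000
AND operation:
Net:  10110111.10000000.00000000.00000000
Network: 183.128.0.0/11


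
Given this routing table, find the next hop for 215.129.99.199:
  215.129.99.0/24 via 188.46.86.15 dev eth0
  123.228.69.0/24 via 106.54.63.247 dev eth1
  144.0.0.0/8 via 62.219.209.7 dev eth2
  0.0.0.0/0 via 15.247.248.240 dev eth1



Longest prefix match for 215.129.99.199:
  /24 215.129.99.0: MATCH
  /24 123.228.69.0: no
  /8 144.0.0.0: no
  /0 0.0.0.0: MATCH
Selected: next-hop 188.46.86.15 via eth0 (matched /24)


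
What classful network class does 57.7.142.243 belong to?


First octet: 57
Binary: 00111001
0xxxxxxx -> Class A (1-126)
Class A, default mask 255.0.0.0 (/8)


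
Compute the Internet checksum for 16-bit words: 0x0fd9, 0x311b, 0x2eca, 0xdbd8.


Sum all words (with carry folding):
+ 0x0fd9 = 0x0fd9
+ 0x311b = 0x40f4
+ 0x2eca = 0x6fbe
+ 0xdbd8 = 0x4b97
One's complement: ~0x4b97
Checksum = 0xb468


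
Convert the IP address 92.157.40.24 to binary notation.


92 = 01011100
157 = 10011101
40 = 00101000
24 = 00011000
Binary: 01011100.10011101.00101000.00011000


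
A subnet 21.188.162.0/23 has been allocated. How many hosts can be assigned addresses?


Host bits = 32 - 23 = 9
Total addresses = 2^9 = 512
Usable = total - 2 (network and broadcast)
Usable hosts: 510


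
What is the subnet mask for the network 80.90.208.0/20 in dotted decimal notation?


/20 means 20 network bits, 12 host bits
Binary: 11111111111111111111000000000000
Mask: 255.255.240.0


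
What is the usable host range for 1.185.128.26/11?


Network: 1.160.0.0
Broadcast: 1.191.255.255
First usable = network + 1
Last usable = broadcast - 1
Range: 1.160.0.1 to 1.191.255.254


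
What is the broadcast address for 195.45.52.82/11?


Network: 195.32.0.0/11
Host bits = 21
Set all host bits to 1:
Broadcast: 195.63.255.255


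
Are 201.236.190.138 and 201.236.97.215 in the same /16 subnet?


Mask: 255.255.0.0
201.236.190.138 AND mask = 201.236.0.0
201.236.97.215 AND mask = 201.236.0.0
Yes, same subnet (201.236.0.0)


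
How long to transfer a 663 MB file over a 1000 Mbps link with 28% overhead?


Effective throughput = 1000 * (1 - 28/100) = 720 Mbps
File size in Mb = 663 * 8 = 5304 Mb
Time = 5304 / 720
Time = 7.3667 seconds


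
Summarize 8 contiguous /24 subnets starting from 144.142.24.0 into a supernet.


Original prefix: /24
Number of subnets: 8 = 2^3
New prefix = 24 - 3 = 21
Supernet: 144.142.24.0/21


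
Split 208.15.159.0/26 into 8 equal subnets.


New prefix = 26 + 3 = 29
Each subnet has 8 addresses
  208.15.159.0/29
  208.15.159.8/29
  208.15.159.16/29
  208.15.159.24/29
  208.15.159.32/29
  208.15.159.40/29
  208.15.159.48/29
  208.15.159.56/29
Subnets: 208.15.159.0/29, 208.15.159.8/29, 208.15.159.16/29, 208.15.159.24/29, 208.15.159.32/29, 208.15.159.40/29, 208.15.159.48/29, 208.15.159.56/29


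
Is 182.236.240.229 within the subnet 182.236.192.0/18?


Subnet network: 182.236.192.0
Test IP AND mask: 182.236.192.0
Yes, 182.236.240.229 is in 182.236.192.0/18


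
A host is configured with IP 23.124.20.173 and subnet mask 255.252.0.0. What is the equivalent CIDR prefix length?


Binary: 11111111.11111100.00000000.00000000
Count leading 1s
Prefix: /14


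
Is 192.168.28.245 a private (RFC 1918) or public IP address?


RFC 1918 private ranges:
  10.0.0.0/8 (10.0.0.0 - 10.255.255.255)
  172.16.0.0/12 (172.16.0.0 - 172.31.255.255)
  192.168.0.0/16 (192.168.0.0 - 192.168.255.255)
Private (in 192.168.0.0/16)


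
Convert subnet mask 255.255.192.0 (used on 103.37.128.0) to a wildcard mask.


Subnet mask: 255.255.192.0
Wildcard = 255.255.255.255 - subnet mask
255 - 255 = 0
255 - 255 = 0
255 - 192 = 63
255 - 0 = 255
Wildcard: 0.0.63.255


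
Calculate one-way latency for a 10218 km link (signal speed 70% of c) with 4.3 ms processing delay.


Speed = 0.7 * 3e5 km/s = 210000 km/s
Propagation delay = 10218 / 210000 = 0.0487 s = 48.6571 ms
Processing delay = 4.3 ms
Total one-way latency = 52.9571 ms


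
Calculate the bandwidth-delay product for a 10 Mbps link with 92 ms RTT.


BDP = bandwidth * RTT
= 10 Mbps * 92 ms
= 10 * 1e6 * 92 / 1000 bits
= 920000 bits
= 115000 bytes
= 112.3047 KB
BDP = 920000 bits (115000 bytes)


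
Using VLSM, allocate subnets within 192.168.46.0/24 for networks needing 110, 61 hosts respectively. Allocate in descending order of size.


110 hosts -> /25 (126 usable): 192.168.46.0/25
61 hosts -> /26 (62 usable): 192.168.46.128/26
Allocation: 192.168.46.0/25 (110 hosts, 126 usable); 192.168.46.128/26 (61 hosts, 62 usable)


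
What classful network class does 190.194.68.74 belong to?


First octet: 190
Binary: 10111110
10xxxxxx -> Class B (128-191)
Class B, default mask 255.255.0.0 (/16)


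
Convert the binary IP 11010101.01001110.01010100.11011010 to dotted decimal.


11010101 = 213
01001110 = 78
01010100 = 84
11011010 = 218
IP: 213.78.84.218


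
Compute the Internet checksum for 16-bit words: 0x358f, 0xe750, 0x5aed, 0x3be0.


Sum all words (with carry folding):
+ 0x358f = 0x358f
+ 0xe750 = 0x1ce0
+ 0x5aed = 0x77cd
+ 0x3be0 = 0xb3ad
One's complement: ~0xb3ad
Checksum = 0x4c52


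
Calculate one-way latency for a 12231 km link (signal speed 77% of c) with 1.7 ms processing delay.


Speed = 0.77 * 3e5 km/s = 231000 km/s
Propagation delay = 12231 / 231000 = 0.0529 s = 52.9481 ms
Processing delay = 1.7 ms
Total one-way latency = 54.6481 ms


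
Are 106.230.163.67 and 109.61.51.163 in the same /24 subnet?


Mask: 255.255.255.0
106.230.163.67 AND mask = 106.230.163.0
109.61.51.163 AND mask = 109.61.51.0
No, different subnets (106.230.163.0 vs 109.61.51.0)


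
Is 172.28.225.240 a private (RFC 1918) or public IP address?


RFC 1918 private ranges:
  10.0.0.0/8 (10.0.0.0 - 10.255.255.255)
  172.16.0.0/12 (172.16.0.0 - 172.31.255.255)
  192.168.0.0/16 (192.168.0.0 - 192.168.255.255)
Private (in 172.16.0.0/12)


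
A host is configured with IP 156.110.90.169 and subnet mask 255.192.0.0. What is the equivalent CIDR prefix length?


Binary: 11111111.11000000.00000000.00000000
Count leading 1s
Prefix: /10


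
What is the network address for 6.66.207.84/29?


IP:   00000110.01000010.11001111.01010100
Mask: 11111111.11111111.11111111.11111000
AND operation:
Net:  00000110.01000010.11001111.01010000
Network: 6.66.207.80/29


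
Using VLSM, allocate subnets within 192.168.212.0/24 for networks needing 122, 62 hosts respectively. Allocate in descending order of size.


122 hosts -> /25 (126 usable): 192.168.212.0/25
62 hosts -> /26 (62 usable): 192.168.212.128/26
Allocation: 192.168.212.0/25 (122 hosts, 126 usable); 192.168.212.128/26 (62 hosts, 62 usable)


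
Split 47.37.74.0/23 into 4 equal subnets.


New prefix = 23 + 2 = 25
Each subnet has 128 addresses
  47.37.74.0/25
  47.37.74.128/25
  47.37.75.0/25
  47.37.75.128/25
Subnets: 47.37.74.0/25, 47.37.74.128/25, 47.37.75.0/25, 47.37.75.128/25


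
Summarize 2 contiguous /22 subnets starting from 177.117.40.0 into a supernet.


Original prefix: /22
Number of subnets: 2 = 2^1
New prefix = 22 - 1 = 21
Supernet: 177.117.40.0/21


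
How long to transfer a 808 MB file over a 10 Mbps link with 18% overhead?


Effective throughput = 10 * (1 - 18/100) = 8.2 Mbps
File size in Mb = 808 * 8 = 6464 Mb
Time = 6464 / 8.2
Time = 788.2927 seconds


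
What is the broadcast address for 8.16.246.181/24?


Network: 8.16.246.0/24
Host bits = 8
Set all host bits to 1:
Broadcast: 8.16.246.255


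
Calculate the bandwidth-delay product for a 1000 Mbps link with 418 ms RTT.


BDP = bandwidth * RTT
= 1000 Mbps * 418 ms
= 1000 * 1e6 * 418 / 1000 bits
= 418000000 bits
= 52250000 bytes
= 51025.3906 KB
BDP = 418000000 bits (52250000 bytes)
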